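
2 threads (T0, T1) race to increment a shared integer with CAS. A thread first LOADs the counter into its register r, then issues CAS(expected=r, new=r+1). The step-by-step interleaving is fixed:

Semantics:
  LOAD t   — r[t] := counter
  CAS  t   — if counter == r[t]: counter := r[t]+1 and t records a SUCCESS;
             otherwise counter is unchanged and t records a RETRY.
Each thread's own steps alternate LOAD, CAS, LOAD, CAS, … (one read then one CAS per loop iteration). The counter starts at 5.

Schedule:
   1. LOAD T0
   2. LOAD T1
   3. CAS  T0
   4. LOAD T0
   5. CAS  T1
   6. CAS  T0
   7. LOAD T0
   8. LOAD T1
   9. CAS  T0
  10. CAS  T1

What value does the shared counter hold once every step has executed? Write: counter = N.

T0 LOAD — after: cnt=5, r=5 — load
T1 LOAD — after: cnt=5, r=5 — load
T0 CAS — after: cnt=6, r=5 — ok
T0 LOAD — after: cnt=6, r=6 — load
T1 CAS — after: cnt=6, r=5 — retry
T0 CAS — after: cnt=7, r=6 — ok
T0 LOAD — after: cnt=7, r=7 — load
T1 LOAD — after: cnt=7, r=7 — load
T0 CAS — after: cnt=8, r=7 — ok
T1 CAS — after: cnt=8, r=7 — retry

counter = 8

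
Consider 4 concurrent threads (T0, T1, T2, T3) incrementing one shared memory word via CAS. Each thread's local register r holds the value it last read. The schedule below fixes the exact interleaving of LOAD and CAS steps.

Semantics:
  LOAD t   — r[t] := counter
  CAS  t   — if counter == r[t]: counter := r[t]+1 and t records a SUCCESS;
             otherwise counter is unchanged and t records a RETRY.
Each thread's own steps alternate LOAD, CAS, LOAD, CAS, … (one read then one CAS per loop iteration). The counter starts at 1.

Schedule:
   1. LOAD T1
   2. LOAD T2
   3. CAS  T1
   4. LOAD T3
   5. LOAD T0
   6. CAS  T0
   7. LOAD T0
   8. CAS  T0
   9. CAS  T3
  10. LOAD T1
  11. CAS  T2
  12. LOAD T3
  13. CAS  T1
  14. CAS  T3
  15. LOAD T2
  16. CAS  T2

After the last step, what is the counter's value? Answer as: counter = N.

[1] T1.load  rd  (counter 1, T1.r 1)
[2] T2.load  rd  (counter 1, T2.r 1)
[3] T1.cas  hit  (counter 2, T1.r 1)
[4] T3.load  rd  (counter 2, T3.r 2)
[5] T0.load  rd  (counter 2, T0.r 2)
[6] T0.cas  hit  (counter 3, T0.r 2)
[7] T0.load  rd  (counter 3, T0.r 3)
[8] T0.cas  hit  (counter 4, T0.r 3)
[9] T3.cas  miss  (counter 4, T3.r 2)
[10] T1.load  rd  (counter 4, T1.r 4)
[11] T2.cas  miss  (counter 4, T2.r 1)
[12] T3.load  rd  (counter 4, T3.r 4)
[13] T1.cas  hit  (counter 5, T1.r 4)
[14] T3.cas  miss  (counter 5, T3.r 4)
[15] T2.load  rd  (counter 5, T2.r 5)
[16] T2.cas  hit  (counter 6, T2.r 5)

counter = 6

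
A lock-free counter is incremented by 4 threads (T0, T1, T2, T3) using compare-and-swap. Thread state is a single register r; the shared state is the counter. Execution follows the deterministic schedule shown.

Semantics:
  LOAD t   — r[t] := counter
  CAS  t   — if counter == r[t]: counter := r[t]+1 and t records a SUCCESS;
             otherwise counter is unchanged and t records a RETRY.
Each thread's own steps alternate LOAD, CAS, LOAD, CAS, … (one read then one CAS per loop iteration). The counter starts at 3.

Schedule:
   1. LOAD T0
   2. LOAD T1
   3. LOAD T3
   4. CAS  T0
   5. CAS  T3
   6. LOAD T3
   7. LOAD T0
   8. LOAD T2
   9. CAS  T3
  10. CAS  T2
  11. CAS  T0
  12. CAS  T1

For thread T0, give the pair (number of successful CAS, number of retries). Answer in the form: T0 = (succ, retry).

T0 = (1, 1)

1. LOAD T0 → mem=3 r[T0]=3 [LOAD]
2. LOAD T1 → mem=3 r[T1]=3 [LOAD]
3. LOAD T3 → mem=3 r[T3]=3 [LOAD]
4. CAS T0 → mem=4 r[T0]=3 [OK]
5. CAS T3 → mem=4 r[T3]=3 [RETRY]
6. LOAD T3 → mem=4 r[T3]=4 [LOAD]
7. LOAD T0 → mem=4 r[T0]=4 [LOAD]
8. LOAD T2 → mem=4 r[T2]=4 [LOAD]
9. CAS T3 → mem=5 r[T3]=4 [OK]
10. CAS T2 → mem=5 r[T2]=4 [RETRY]
11. CAS T0 → mem=5 r[T0]=4 [RETRY]
12. CAS T1 → mem=5 r[T1]=3 [RETRY]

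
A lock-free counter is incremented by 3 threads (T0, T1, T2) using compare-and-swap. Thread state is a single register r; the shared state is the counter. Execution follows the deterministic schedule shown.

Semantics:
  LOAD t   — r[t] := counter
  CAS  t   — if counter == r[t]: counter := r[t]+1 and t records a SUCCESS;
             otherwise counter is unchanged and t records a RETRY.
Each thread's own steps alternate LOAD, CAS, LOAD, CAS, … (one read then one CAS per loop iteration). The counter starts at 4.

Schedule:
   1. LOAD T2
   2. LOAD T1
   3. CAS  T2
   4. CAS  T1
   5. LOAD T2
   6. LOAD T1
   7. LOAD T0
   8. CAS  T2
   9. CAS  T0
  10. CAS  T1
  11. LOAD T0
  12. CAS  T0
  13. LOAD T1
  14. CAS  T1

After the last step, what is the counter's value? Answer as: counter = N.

[1] T2.load  rd  (counter 4, T2.r 4)
[2] T1.load  rd  (counter 4, T1.r 4)
[3] T2.cas  hit  (counter 5, T2.r 4)
[4] T1.cas  miss  (counter 5, T1.r 4)
[5] T2.load  rd  (counter 5, T2.r 5)
[6] T1.load  rd  (counter 5, T1.r 5)
[7] T0.load  rd  (counter 5, T0.r 5)
[8] T2.cas  hit  (counter 6, T2.r 5)
[9] T0.cas  miss  (counter 6, T0.r 5)
[10] T1.cas  miss  (counter 6, T1.r 5)
[11] T0.load  rd  (counter 6, T0.r 6)
[12] T0.cas  hit  (counter 7, T0.r 6)
[13] T1.load  rd  (counter 7, T1.r 7)
[14] T1.cas  hit  (counter 8, T1.r 7)

counter = 8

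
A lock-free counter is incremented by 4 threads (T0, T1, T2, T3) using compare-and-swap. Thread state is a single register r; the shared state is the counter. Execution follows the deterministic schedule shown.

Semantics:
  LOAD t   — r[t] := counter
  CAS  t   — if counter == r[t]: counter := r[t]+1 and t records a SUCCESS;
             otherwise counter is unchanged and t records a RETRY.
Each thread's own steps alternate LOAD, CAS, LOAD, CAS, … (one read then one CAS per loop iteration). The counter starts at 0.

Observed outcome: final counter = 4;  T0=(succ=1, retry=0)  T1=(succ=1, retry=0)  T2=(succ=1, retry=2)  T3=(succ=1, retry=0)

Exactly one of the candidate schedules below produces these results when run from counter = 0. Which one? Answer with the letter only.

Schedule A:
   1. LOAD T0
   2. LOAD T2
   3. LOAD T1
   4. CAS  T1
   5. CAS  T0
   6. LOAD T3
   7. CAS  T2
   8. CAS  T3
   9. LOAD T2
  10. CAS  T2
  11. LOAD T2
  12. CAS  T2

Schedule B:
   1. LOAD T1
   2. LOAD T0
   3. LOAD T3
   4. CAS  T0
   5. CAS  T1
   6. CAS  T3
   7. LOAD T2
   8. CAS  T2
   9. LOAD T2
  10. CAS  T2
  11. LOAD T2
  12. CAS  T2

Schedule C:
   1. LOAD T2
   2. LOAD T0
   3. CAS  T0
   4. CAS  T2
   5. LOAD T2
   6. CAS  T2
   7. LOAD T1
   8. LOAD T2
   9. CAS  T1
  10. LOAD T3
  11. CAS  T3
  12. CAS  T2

C

Simulating candidate C:
T2 LOAD — after: cnt=0, r=0 — load
T0 LOAD — after: cnt=0, r=0 — load
T0 CAS — after: cnt=1, r=0 — ok
T2 CAS — after: cnt=1, r=0 — retry
T2 LOAD — after: cnt=1, r=1 — load
T2 CAS — after: cnt=2, r=1 — ok
T1 LOAD — after: cnt=2, r=2 — load
T2 LOAD — after: cnt=2, r=2 — load
T1 CAS — after: cnt=3, r=2 — ok
T3 LOAD — after: cnt=3, r=3 — load
T3 CAS — after: cnt=4, r=3 — ok
T2 CAS — after: cnt=4, r=2 — retry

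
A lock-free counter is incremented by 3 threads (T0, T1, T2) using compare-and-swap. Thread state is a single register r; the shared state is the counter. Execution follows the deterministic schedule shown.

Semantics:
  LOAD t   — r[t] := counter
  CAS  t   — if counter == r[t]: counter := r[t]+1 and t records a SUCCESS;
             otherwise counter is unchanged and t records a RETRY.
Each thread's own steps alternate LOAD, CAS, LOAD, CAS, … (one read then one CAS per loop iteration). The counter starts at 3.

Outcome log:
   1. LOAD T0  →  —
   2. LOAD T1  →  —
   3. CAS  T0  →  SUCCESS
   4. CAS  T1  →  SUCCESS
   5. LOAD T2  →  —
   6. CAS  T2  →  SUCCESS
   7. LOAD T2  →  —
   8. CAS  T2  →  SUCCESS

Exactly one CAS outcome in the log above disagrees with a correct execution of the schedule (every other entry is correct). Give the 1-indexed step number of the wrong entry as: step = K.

Correct run:
[1] T0.load  rd  (counter 3, T0.r 3)
[2] T1.load  rd  (counter 3, T1.r 3)
[3] T0.cas  hit  (counter 4, T0.r 3)
[4] T1.cas  miss  (counter 4, T1.r 3)
[5] T2.load  rd  (counter 4, T2.r 4)
[6] T2.cas  hit  (counter 5, T2.r 4)
[7] T2.load  rd  (counter 5, T2.r 5)
[8] T2.cas  hit  (counter 6, T2.r 5)
Mismatch at 4.

step = 4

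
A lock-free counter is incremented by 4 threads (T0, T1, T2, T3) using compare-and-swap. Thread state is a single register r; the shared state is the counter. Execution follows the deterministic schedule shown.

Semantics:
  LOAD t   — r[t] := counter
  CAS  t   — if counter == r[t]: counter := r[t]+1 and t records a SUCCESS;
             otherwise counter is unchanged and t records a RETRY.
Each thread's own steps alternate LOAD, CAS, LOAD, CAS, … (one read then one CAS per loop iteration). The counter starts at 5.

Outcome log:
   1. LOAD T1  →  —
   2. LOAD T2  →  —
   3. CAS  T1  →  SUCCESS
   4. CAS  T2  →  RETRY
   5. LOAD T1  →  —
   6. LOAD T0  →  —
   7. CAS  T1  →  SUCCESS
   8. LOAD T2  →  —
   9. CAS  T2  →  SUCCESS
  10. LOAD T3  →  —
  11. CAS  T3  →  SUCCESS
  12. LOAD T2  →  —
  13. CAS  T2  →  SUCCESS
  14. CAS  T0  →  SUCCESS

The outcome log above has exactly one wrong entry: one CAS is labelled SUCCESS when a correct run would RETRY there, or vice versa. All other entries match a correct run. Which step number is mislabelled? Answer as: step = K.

step = 14

Reference trace:
step 1: T1 LOAD ⇒ load; ctr=5 reg=5
step 2: T2 LOAD ⇒ load; ctr=5 reg=5
step 3: T1 CAS ⇒ ok; ctr=6 reg=5
step 4: T2 CAS ⇒ retry; ctr=6 reg=5
step 5: T1 LOAD ⇒ load; ctr=6 reg=6
step 6: T0 LOAD ⇒ load; ctr=6 reg=6
step 7: T1 CAS ⇒ ok; ctr=7 reg=6
step 8: T2 LOAD ⇒ load; ctr=7 reg=7
step 9: T2 CAS ⇒ ok; ctr=8 reg=7
step 10: T3 LOAD ⇒ load; ctr=8 reg=8
step 11: T3 CAS ⇒ ok; ctr=9 reg=8
step 12: T2 LOAD ⇒ load; ctr=9 reg=9
step 13: T2 CAS ⇒ ok; ctr=10 reg=9
step 14: T0 CAS ⇒ retry; ctr=10 reg=6
Mismatch at 14.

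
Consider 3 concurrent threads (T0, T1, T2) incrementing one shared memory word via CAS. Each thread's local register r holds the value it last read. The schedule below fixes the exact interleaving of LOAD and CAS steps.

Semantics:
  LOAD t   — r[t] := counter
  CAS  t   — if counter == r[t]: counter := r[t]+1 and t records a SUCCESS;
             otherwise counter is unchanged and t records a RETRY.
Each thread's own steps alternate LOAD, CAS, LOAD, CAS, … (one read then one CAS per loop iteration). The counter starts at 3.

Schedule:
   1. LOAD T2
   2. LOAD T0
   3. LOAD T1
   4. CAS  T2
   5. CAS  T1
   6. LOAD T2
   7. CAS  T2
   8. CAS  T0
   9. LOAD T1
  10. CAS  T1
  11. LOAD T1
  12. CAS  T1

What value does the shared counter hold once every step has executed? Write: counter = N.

counter = 7

#1 T2 reads 3
#2 T0 reads 3
#3 T1 reads 3
#4 T2 CAS(3→4) writes; counter now 4
#5 T1 CAS(3→4) fails; counter now 4
#6 T2 reads 4
#7 T2 CAS(4→5) writes; counter now 5
#8 T0 CAS(3→4) fails; counter now 5
#9 T1 reads 5
#10 T1 CAS(5→6) writes; counter now 6
#11 T1 reads 6
#12 T1 CAS(6→7) writes; counter now 7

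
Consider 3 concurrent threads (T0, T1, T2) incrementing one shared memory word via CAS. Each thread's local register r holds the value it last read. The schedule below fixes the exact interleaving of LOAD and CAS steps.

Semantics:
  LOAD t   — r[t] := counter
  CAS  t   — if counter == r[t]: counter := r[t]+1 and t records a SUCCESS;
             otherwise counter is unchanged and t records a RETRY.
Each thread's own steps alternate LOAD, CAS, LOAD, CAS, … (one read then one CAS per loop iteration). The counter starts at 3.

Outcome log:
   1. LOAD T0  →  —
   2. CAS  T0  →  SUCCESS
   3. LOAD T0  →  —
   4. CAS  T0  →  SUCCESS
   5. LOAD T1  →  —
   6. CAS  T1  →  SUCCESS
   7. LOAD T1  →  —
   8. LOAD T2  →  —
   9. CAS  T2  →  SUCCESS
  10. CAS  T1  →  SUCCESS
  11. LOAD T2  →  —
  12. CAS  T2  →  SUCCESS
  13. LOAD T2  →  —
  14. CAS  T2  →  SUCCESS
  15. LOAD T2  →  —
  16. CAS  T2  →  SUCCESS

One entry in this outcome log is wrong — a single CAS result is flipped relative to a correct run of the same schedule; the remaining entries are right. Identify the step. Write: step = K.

Re-executing:
#1 T0 reads 3
#2 T0 CAS(3→4) writes; counter now 4
#3 T0 reads 4
#4 T0 CAS(4→5) writes; counter now 5
#5 T1 reads 5
#6 T1 CAS(5→6) writes; counter now 6
#7 T1 reads 6
#8 T2 reads 6
#9 T2 CAS(6→7) writes; counter now 7
#10 T1 CAS(6→7) fails; counter now 7
#11 T2 reads 7
#12 T2 CAS(7→8) writes; counter now 8
#13 T2 reads 8
#14 T2 CAS(8→9) writes; counter now 9
#15 T2 reads 9
#16 T2 CAS(9→10) writes; counter now 10
Log disagrees first at step 10.

step = 10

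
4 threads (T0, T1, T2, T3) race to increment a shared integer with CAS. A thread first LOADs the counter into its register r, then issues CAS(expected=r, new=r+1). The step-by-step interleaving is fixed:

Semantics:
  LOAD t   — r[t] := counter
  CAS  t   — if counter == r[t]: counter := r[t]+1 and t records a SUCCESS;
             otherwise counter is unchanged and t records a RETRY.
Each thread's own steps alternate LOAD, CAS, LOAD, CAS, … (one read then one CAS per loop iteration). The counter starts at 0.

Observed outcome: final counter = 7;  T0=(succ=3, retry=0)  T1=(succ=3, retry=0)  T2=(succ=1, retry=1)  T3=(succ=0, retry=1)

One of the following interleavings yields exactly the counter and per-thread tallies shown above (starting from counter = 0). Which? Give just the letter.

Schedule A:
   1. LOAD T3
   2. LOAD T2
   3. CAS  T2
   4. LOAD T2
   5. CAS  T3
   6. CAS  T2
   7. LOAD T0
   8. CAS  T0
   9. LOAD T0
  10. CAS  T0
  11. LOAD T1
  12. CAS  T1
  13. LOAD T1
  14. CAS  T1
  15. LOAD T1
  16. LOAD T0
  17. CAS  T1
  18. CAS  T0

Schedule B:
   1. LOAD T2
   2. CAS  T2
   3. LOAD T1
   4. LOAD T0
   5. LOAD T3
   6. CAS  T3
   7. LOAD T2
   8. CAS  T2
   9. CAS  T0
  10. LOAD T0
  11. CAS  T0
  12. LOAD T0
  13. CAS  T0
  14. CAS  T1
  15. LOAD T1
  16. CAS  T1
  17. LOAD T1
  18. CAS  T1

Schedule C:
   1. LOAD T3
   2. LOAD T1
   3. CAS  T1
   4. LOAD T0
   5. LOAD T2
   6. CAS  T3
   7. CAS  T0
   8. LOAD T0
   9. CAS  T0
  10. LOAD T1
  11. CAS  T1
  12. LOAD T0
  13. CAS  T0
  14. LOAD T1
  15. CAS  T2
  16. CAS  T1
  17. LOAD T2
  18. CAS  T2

Run C:
[1] T3.load  rd  (counter 0, T3.r 0)
[2] T1.load  rd  (counter 0, T1.r 0)
[3] T1.cas  hit  (counter 1, T1.r 0)
[4] T0.load  rd  (counter 1, T0.r 1)
[5] T2.load  rd  (counter 1, T2.r 1)
[6] T3.cas  miss  (counter 1, T3.r 0)
[7] T0.cas  hit  (counter 2, T0.r 1)
[8] T0.load  rd  (counter 2, T0.r 2)
[9] T0.cas  hit  (counter 3, T0.r 2)
[10] T1.load  rd  (counter 3, T1.r 3)
[11] T1.cas  hit  (counter 4, T1.r 3)
[12] T0.load  rd  (counter 4, T0.r 4)
[13] T0.cas  hit  (counter 5, T0.r 4)
[14] T1.load  rd  (counter 5, T1.r 5)
[15] T2.cas  miss  (counter 5, T2.r 1)
[16] T1.cas  hit  (counter 6, T1.r 5)
[17] T2.load  rd  (counter 6, T2.r 6)
[18] T2.cas  hit  (counter 7, T2.r 6)

C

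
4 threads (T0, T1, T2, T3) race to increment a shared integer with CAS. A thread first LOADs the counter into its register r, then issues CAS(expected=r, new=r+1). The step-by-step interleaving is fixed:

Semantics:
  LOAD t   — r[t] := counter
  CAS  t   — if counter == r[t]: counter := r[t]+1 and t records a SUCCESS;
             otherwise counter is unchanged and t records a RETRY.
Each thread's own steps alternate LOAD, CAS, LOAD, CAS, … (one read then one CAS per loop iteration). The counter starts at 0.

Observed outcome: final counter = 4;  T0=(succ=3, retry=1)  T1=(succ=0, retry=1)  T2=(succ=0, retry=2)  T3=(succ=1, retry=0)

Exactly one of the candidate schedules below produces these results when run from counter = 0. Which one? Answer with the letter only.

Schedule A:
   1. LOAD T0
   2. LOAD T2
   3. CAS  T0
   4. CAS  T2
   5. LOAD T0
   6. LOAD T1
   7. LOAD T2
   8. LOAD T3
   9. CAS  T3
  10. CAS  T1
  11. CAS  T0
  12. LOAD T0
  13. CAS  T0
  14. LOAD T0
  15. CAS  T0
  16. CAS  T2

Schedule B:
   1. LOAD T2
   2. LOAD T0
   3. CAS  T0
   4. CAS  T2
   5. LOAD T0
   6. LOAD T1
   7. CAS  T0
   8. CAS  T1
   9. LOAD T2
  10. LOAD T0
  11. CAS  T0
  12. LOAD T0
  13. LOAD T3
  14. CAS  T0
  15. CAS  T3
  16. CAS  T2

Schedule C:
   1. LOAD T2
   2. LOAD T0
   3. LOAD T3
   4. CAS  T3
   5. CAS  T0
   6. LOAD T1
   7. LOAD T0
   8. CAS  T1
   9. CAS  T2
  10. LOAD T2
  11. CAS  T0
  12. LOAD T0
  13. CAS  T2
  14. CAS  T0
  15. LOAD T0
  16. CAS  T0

A

Simulating candidate A:
T0 LOAD — after: cnt=0, r=0 — load
T2 LOAD — after: cnt=0, r=0 — load
T0 CAS — after: cnt=1, r=0 — ok
T2 CAS — after: cnt=1, r=0 — retry
T0 LOAD — after: cnt=1, r=1 — load
T1 LOAD — after: cnt=1, r=1 — load
T2 LOAD — after: cnt=1, r=1 — load
T3 LOAD — after: cnt=1, r=1 — load
T3 CAS — after: cnt=2, r=1 — ok
T1 CAS — after: cnt=2, r=1 — retry
T0 CAS — after: cnt=2, r=1 — retry
T0 LOAD — after: cnt=2, r=2 — load
T0 CAS — after: cnt=3, r=2 — ok
T0 LOAD — after: cnt=3, r=3 — load
T0 CAS — after: cnt=4, r=3 — ok
T2 CAS — after: cnt=4, r=1 — retry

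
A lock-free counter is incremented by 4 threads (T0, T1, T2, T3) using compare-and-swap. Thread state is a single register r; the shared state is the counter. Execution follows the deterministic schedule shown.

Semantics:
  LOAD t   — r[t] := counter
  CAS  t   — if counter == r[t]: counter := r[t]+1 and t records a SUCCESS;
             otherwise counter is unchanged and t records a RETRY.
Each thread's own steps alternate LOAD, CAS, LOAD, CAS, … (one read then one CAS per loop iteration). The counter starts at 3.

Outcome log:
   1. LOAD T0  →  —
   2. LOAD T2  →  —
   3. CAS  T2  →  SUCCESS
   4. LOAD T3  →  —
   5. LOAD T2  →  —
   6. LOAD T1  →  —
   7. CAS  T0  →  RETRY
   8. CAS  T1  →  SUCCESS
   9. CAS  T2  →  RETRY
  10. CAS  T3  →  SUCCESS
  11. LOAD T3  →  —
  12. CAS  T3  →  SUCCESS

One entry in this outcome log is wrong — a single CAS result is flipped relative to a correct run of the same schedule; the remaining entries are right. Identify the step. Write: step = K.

step = 10

Correct run:
#1 T0 reads 3
#2 T2 reads 3
#3 T2 CAS(3→4) writes; counter now 4
#4 T3 reads 4
#5 T2 reads 4
#6 T1 reads 4
#7 T0 CAS(3→4) fails; counter now 4
#8 T1 CAS(4→5) writes; counter now 5
#9 T2 CAS(4→5) fails; counter now 5
#10 T3 CAS(4→5) fails; counter now 5
#11 T3 reads 5
#12 T3 CAS(5→6) writes; counter now 6
Mismatch at 10.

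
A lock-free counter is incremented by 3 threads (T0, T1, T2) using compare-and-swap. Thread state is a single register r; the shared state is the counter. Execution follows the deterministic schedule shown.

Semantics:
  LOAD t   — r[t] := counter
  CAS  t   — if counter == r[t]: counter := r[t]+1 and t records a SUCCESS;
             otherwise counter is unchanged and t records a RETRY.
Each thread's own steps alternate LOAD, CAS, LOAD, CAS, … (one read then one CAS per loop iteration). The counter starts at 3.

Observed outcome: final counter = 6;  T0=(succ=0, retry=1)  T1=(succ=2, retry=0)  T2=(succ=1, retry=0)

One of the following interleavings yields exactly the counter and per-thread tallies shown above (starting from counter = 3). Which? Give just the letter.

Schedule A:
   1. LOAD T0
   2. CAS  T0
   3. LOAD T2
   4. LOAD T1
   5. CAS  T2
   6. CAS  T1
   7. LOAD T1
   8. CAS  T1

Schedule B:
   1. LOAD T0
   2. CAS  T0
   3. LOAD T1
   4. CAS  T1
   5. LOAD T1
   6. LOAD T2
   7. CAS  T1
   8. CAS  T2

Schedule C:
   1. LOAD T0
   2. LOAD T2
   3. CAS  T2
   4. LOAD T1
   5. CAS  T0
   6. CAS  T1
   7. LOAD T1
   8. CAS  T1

C

Tracing schedule C:
T0 LOAD — after: cnt=3, r=3 — load
T2 LOAD — after: cnt=3, r=3 — load
T2 CAS — after: cnt=4, r=3 — ok
T1 LOAD — after: cnt=4, r=4 — load
T0 CAS — after: cnt=4, r=3 — retry
T1 CAS — after: cnt=5, r=4 — ok
T1 LOAD — after: cnt=5, r=5 — load
T1 CAS — after: cnt=6, r=5 — ok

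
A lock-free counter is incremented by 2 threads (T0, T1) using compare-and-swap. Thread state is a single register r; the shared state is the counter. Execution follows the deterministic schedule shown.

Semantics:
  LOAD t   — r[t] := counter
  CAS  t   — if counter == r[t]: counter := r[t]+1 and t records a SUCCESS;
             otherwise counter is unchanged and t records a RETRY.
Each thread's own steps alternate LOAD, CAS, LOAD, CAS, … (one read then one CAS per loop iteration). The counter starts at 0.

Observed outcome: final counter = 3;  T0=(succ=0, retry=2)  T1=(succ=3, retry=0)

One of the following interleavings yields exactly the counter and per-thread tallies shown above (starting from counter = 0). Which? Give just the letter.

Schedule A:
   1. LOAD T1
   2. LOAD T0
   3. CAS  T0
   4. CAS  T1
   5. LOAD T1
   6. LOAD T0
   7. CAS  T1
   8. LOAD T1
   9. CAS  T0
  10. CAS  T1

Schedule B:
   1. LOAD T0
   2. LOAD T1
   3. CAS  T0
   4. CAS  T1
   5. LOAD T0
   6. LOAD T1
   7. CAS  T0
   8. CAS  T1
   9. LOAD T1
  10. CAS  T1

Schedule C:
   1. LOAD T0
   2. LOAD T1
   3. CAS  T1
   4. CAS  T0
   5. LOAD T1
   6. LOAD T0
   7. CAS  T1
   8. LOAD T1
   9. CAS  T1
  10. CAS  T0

C

Simulating candidate C:
#1 T0 reads 0
#2 T1 reads 0
#3 T1 CAS(0→1) writes; counter now 1
#4 T0 CAS(0→1) fails; counter now 1
#5 T1 reads 1
#6 T0 reads 1
#7 T1 CAS(1→2) writes; counter now 2
#8 T1 reads 2
#9 T1 CAS(2→3) writes; counter now 3
#10 T0 CAS(1→2) fails; counter now 3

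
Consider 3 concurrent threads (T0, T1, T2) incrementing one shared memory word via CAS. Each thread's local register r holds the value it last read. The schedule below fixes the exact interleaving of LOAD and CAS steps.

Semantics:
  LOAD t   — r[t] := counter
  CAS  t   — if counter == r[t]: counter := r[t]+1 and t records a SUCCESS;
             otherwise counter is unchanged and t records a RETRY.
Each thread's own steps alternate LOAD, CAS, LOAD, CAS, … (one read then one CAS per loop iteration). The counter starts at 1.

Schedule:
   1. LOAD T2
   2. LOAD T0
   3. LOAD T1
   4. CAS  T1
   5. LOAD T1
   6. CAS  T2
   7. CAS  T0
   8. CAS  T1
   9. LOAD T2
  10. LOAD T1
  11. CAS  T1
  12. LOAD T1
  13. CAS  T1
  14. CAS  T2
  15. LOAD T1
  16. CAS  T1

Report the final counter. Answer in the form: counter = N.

counter = 6

T2 LOAD — after: cnt=1, r=1 — load
T0 LOAD — after: cnt=1, r=1 — load
T1 LOAD — after: cnt=1, r=1 — load
T1 CAS — after: cnt=2, r=1 — ok
T1 LOAD — after: cnt=2, r=2 — load
T2 CAS — after: cnt=2, r=1 — retry
T0 CAS — after: cnt=2, r=1 — retry
T1 CAS — after: cnt=3, r=2 — ok
T2 LOAD — after: cnt=3, r=3 — load
T1 LOAD — after: cnt=3, r=3 — load
T1 CAS — after: cnt=4, r=3 — ok
T1 LOAD — after: cnt=4, r=4 — load
T1 CAS — after: cnt=5, r=4 — ok
T2 CAS — after: cnt=5, r=3 — retry
T1 LOAD — after: cnt=5, r=5 — load
T1 CAS — after: cnt=6, r=5 — ok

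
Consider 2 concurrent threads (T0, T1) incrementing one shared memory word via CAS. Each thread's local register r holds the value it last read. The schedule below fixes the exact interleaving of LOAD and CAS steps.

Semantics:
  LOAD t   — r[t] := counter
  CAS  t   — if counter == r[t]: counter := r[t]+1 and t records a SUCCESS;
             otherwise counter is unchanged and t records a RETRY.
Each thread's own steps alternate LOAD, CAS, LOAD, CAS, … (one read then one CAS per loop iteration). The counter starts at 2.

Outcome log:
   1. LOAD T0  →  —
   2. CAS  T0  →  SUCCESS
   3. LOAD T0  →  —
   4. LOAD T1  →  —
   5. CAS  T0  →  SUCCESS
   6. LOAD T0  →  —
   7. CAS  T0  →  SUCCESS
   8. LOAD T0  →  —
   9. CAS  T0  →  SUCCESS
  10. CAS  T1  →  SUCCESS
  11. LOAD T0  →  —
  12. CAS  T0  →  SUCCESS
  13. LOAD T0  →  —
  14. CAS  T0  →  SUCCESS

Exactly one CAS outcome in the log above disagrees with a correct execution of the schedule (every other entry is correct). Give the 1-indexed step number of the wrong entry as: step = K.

Reference trace:
step 1: T0 LOAD ⇒ load; ctr=2 reg=2
step 2: T0 CAS ⇒ ok; ctr=3 reg=2
step 3: T0 LOAD ⇒ load; ctr=3 reg=3
step 4: T1 LOAD ⇒ load; ctr=3 reg=3
step 5: T0 CAS ⇒ ok; ctr=4 reg=3
step 6: T0 LOAD ⇒ load; ctr=4 reg=4
step 7: T0 CAS ⇒ ok; ctr=5 reg=4
step 8: T0 LOAD ⇒ load; ctr=5 reg=5
step 9: T0 CAS ⇒ ok; ctr=6 reg=5
step 10: T1 CAS ⇒ retry; ctr=6 reg=3
step 11: T0 LOAD ⇒ load; ctr=6 reg=6
step 12: T0 CAS ⇒ ok; ctr=7 reg=6
step 13: T0 LOAD ⇒ load; ctr=7 reg=7
step 14: T0 CAS ⇒ ok; ctr=8 reg=7
Log disagrees first at step 10.

step = 10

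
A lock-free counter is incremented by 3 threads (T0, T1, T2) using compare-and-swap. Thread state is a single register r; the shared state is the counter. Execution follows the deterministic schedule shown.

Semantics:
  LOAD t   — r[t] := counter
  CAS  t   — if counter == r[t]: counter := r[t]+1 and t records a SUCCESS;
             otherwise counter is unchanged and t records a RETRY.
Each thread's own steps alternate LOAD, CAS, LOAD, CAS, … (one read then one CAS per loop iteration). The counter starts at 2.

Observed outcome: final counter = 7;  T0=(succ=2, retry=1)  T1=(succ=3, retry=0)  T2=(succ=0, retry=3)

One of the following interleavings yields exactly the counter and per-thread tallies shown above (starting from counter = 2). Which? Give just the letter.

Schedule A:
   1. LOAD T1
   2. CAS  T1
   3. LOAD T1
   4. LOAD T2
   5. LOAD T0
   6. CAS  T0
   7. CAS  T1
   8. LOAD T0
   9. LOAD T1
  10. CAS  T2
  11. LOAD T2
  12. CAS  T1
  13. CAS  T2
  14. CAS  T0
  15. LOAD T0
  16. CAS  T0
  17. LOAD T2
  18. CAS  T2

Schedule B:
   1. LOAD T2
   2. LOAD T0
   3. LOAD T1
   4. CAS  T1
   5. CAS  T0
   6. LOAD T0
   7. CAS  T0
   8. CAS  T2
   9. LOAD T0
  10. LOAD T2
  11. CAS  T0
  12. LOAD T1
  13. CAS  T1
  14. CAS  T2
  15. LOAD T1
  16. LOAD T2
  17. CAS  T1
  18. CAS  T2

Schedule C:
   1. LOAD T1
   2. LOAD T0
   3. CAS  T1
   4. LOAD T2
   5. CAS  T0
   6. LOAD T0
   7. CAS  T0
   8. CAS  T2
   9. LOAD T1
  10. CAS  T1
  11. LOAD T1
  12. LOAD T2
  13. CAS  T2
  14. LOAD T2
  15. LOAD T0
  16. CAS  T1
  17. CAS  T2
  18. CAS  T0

B

Run B:
step 1: T2 LOAD ⇒ load; ctr=2 reg=2
step 2: T0 LOAD ⇒ load; ctr=2 reg=2
step 3: T1 LOAD ⇒ load; ctr=2 reg=2
step 4: T1 CAS ⇒ ok; ctr=3 reg=2
step 5: T0 CAS ⇒ retry; ctr=3 reg=2
step 6: T0 LOAD ⇒ load; ctr=3 reg=3
step 7: T0 CAS ⇒ ok; ctr=4 reg=3
step 8: T2 CAS ⇒ retry; ctr=4 reg=2
step 9: T0 LOAD ⇒ load; ctr=4 reg=4
step 10: T2 LOAD ⇒ load; ctr=4 reg=4
step 11: T0 CAS ⇒ ok; ctr=5 reg=4
step 12: T1 LOAD ⇒ load; ctr=5 reg=5
step 13: T1 CAS ⇒ ok; ctr=6 reg=5
step 14: T2 CAS ⇒ retry; ctr=6 reg=4
step 15: T1 LOAD ⇒ load; ctr=6 reg=6
step 16: T2 LOAD ⇒ load; ctr=6 reg=6
step 17: T1 CAS ⇒ ok; ctr=7 reg=6
step 18: T2 CAS ⇒ retry; ctr=7 reg=6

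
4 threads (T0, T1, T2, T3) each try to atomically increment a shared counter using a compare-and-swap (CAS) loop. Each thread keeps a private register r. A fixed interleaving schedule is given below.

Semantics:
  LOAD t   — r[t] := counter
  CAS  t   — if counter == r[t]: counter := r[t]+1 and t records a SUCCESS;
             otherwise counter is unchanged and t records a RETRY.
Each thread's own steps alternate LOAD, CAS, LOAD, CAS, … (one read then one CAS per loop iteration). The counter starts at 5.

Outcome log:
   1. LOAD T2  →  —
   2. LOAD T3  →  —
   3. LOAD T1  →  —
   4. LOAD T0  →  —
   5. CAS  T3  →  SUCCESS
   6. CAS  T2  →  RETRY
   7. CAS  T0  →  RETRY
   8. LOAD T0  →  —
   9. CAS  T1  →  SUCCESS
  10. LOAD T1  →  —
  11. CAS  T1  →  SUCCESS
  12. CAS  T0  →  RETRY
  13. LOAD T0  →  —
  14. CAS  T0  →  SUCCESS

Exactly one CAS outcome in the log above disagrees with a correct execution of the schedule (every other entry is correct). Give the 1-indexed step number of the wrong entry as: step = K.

step = 9

Reference trace:
#1 T2 reads 5
#2 T3 reads 5
#3 T1 reads 5
#4 T0 reads 5
#5 T3 CAS(5→6) writes; counter now 6
#6 T2 CAS(5→6) fails; counter now 6
#7 T0 CAS(5→6) fails; counter now 6
#8 T0 reads 6
#9 T1 CAS(5→6) fails; counter now 6
#10 T1 reads 6
#11 T1 CAS(6→7) writes; counter now 7
#12 T0 CAS(6→7) fails; counter now 7
#13 T0 reads 7
#14 T0 CAS(7→8) writes; counter now 8
Flip is step 9.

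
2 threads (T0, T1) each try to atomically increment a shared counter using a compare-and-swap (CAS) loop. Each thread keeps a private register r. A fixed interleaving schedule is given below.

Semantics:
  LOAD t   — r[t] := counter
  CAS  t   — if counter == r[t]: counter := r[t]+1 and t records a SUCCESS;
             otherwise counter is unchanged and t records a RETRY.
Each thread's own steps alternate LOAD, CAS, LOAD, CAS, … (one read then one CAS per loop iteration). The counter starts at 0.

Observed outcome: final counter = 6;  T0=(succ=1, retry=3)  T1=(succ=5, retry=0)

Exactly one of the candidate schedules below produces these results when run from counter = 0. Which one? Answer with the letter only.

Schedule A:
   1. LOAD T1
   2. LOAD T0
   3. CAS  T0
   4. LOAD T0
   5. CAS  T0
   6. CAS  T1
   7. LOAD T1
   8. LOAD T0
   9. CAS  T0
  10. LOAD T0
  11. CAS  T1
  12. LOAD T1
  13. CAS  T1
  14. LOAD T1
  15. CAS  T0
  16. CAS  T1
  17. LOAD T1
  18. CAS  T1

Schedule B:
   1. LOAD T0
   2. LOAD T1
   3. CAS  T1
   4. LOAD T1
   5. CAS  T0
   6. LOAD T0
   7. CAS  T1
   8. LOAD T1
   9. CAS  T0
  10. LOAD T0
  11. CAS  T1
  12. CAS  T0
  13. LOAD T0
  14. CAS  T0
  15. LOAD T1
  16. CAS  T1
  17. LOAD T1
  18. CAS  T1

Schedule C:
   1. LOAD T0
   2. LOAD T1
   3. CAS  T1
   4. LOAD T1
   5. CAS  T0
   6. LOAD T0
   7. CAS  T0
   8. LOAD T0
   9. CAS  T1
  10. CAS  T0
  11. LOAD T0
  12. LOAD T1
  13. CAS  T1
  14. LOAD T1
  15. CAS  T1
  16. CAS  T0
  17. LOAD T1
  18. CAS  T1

B

Simulating candidate B:
step 1: T0 LOAD ⇒ load; ctr=0 reg=0
step 2: T1 LOAD ⇒ load; ctr=0 reg=0
step 3: T1 CAS ⇒ ok; ctr=1 reg=0
step 4: T1 LOAD ⇒ load; ctr=1 reg=1
step 5: T0 CAS ⇒ retry; ctr=1 reg=0
step 6: T0 LOAD ⇒ load; ctr=1 reg=1
step 7: T1 CAS ⇒ ok; ctr=2 reg=1
step 8: T1 LOAD ⇒ load; ctr=2 reg=2
step 9: T0 CAS ⇒ retry; ctr=2 reg=1
step 10: T0 LOAD ⇒ load; ctr=2 reg=2
step 11: T1 CAS ⇒ ok; ctr=3 reg=2
step 12: T0 CAS ⇒ retry; ctr=3 reg=2
step 13: T0 LOAD ⇒ load; ctr=3 reg=3
step 14: T0 CAS ⇒ ok; ctr=4 reg=3
step 15: T1 LOAD ⇒ load; ctr=4 reg=4
step 16: T1 CAS ⇒ ok; ctr=5 reg=4
step 17: T1 LOAD ⇒ load; ctr=5 reg=5
step 18: T1 CAS ⇒ ok; ctr=6 reg=5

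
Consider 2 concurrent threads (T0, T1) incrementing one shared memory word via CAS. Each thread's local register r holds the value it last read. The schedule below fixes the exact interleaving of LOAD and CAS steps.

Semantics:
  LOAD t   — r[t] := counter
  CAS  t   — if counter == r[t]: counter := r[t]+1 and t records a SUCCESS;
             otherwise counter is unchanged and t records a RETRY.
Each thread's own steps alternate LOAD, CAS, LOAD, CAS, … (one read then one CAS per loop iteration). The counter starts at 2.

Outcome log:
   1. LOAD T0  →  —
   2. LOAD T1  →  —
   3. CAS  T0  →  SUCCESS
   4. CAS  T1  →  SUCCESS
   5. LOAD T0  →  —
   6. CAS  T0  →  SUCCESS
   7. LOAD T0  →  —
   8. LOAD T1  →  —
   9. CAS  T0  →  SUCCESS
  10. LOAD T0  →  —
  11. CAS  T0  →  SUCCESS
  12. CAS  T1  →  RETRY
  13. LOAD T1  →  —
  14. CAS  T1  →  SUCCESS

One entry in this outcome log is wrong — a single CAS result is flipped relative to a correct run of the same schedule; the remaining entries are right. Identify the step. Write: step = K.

Re-executing:
T0 LOAD — after: cnt=2, r=2 — load
T1 LOAD — after: cnt=2, r=2 — load
T0 CAS — after: cnt=3, r=2 — ok
T1 CAS — after: cnt=3, r=2 — retry
T0 LOAD — after: cnt=3, r=3 — load
T0 CAS — after: cnt=4, r=3 — ok
T0 LOAD — after: cnt=4, r=4 — load
T1 LOAD — after: cnt=4, r=4 — load
T0 CAS — after: cnt=5, r=4 — ok
T0 LOAD — after: cnt=5, r=5 — load
T0 CAS — after: cnt=6, r=5 — ok
T1 CAS — after: cnt=6, r=4 — retry
T1 LOAD — after: cnt=6, r=6 — load
T1 CAS — after: cnt=7, r=6 — ok
Flip is step 4.

step = 4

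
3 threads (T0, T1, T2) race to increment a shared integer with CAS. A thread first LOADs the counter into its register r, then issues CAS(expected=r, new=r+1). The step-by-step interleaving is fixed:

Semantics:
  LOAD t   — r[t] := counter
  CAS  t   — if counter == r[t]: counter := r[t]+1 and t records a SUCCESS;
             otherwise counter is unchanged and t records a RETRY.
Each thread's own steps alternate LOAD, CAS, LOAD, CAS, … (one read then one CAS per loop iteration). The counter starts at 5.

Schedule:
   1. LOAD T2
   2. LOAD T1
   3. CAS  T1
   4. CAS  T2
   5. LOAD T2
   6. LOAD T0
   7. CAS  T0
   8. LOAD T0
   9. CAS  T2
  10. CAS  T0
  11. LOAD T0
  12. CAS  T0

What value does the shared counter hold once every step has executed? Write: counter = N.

step 1: T2 LOAD ⇒ load; ctr=5 reg=5
step 2: T1 LOAD ⇒ load; ctr=5 reg=5
step 3: T1 CAS ⇒ ok; ctr=6 reg=5
step 4: T2 CAS ⇒ retry; ctr=6 reg=5
step 5: T2 LOAD ⇒ load; ctr=6 reg=6
step 6: T0 LOAD ⇒ load; ctr=6 reg=6
step 7: T0 CAS ⇒ ok; ctr=7 reg=6
step 8: T0 LOAD ⇒ load; ctr=7 reg=7
step 9: T2 CAS ⇒ retry; ctr=7 reg=6
step 10: T0 CAS ⇒ ok; ctr=8 reg=7
step 11: T0 LOAD ⇒ load; ctr=8 reg=8
step 12: T0 CAS ⇒ ok; ctr=9 reg=8

counter = 9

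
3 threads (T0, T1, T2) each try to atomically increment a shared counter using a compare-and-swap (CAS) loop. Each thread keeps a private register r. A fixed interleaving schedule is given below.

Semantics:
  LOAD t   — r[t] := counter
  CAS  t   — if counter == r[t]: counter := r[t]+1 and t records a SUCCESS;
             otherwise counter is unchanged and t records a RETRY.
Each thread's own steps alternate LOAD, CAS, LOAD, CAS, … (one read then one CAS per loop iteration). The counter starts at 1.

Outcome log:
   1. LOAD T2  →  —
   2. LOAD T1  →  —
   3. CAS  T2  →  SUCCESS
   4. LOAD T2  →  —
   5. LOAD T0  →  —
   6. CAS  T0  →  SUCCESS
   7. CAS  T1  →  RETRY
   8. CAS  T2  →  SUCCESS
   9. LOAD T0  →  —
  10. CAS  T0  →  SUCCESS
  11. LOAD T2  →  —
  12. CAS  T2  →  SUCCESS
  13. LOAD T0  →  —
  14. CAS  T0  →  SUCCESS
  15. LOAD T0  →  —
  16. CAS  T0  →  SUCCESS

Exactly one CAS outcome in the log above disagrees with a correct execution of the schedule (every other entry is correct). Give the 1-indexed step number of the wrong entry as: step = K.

step = 8

Re-executing:
1. LOAD T2 → mem=1 r[T2]=1 [LOAD]
2. LOAD T1 → mem=1 r[T1]=1 [LOAD]
3. CAS T2 → mem=2 r[T2]=1 [OK]
4. LOAD T2 → mem=2 r[T2]=2 [LOAD]
5. LOAD T0 → mem=2 r[T0]=2 [LOAD]
6. CAS T0 → mem=3 r[T0]=2 [OK]
7. CAS T1 → mem=3 r[T1]=1 [RETRY]
8. CAS T2 → mem=3 r[T2]=2 [RETRY]
9. LOAD T0 → mem=3 r[T0]=3 [LOAD]
10. CAS T0 → mem=4 r[T0]=3 [OK]
11. LOAD T2 → mem=4 r[T2]=4 [LOAD]
12. CAS T2 → mem=5 r[T2]=4 [OK]
13. LOAD T0 → mem=5 r[T0]=5 [LOAD]
14. CAS T0 → mem=6 r[T0]=5 [OK]
15. LOAD T0 → mem=6 r[T0]=6 [LOAD]
16. CAS T0 → mem=7 r[T0]=6 [OK]
Mismatch at 8.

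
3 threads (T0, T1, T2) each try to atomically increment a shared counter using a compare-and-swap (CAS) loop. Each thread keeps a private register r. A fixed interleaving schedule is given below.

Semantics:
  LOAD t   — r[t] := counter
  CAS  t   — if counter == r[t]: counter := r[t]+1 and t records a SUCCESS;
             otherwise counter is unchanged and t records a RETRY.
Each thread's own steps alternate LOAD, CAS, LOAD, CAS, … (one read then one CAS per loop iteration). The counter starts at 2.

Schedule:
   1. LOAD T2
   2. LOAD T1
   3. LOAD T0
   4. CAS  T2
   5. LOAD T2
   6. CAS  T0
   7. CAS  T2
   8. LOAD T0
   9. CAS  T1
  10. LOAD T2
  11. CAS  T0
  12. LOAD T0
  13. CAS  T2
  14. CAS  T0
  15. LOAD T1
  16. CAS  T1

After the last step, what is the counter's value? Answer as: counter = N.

counter = 7

#1 T2 reads 2
#2 T1 reads 2
#3 T0 reads 2
#4 T2 CAS(2→3) writes; counter now 3
#5 T2 reads 3
#6 T0 CAS(2→3) fails; counter now 3
#7 T2 CAS(3→4) writes; counter now 4
#8 T0 reads 4
#9 T1 CAS(2→3) fails; counter now 4
#10 T2 reads 4
#11 T0 CAS(4→5) writes; counter now 5
#12 T0 reads 5
#13 T2 CAS(4→5) fails; counter now 5
#14 T0 CAS(5→6) writes; counter now 6
#15 T1 reads 6
#16 T1 CAS(6→7) writes; counter now 7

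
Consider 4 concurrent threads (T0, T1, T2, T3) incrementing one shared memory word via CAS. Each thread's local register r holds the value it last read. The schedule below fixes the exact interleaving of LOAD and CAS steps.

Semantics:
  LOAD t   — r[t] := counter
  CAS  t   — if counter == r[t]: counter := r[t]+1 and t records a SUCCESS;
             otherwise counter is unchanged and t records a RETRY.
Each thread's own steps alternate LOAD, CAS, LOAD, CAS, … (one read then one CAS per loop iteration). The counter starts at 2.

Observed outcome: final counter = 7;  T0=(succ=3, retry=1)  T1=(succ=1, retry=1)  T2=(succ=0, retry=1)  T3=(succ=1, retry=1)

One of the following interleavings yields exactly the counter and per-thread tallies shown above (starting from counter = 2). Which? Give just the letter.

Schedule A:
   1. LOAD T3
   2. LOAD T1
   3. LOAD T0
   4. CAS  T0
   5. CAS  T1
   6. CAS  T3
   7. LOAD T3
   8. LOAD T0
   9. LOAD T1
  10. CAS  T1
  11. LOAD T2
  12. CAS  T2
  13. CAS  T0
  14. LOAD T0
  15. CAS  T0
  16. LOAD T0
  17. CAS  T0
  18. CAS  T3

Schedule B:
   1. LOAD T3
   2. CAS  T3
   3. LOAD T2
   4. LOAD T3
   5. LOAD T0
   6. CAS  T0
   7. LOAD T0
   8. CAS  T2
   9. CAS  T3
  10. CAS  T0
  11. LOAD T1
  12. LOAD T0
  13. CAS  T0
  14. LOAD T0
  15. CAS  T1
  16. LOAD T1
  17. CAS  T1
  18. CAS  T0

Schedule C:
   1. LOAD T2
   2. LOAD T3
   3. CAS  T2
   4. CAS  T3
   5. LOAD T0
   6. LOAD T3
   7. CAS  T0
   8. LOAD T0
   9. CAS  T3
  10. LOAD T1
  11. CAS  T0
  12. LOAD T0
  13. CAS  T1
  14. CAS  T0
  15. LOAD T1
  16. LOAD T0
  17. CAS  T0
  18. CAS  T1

Tracing schedule B:
T3 LOAD — after: cnt=2, r=2 — load
T3 CAS — after: cnt=3, r=2 — ok
T2 LOAD — after: cnt=3, r=3 — load
T3 LOAD — after: cnt=3, r=3 — load
T0 LOAD — after: cnt=3, r=3 — load
T0 CAS — after: cnt=4, r=3 — ok
T0 LOAD — after: cnt=4, r=4 — load
T2 CAS — after: cnt=4, r=3 — retry
T3 CAS — after: cnt=4, r=3 — retry
T0 CAS — after: cnt=5, r=4 — ok
T1 LOAD — after: cnt=5, r=5 — load
T0 LOAD — after: cnt=5, r=5 — load
T0 CAS — after: cnt=6, r=5 — ok
T0 LOAD — after: cnt=6, r=6 — load
T1 CAS — after: cnt=6, r=5 — retry
T1 LOAD — after: cnt=6, r=6 — load
T1 CAS — after: cnt=7, r=6 — ok
T0 CAS — after: cnt=7, r=6 — retry

B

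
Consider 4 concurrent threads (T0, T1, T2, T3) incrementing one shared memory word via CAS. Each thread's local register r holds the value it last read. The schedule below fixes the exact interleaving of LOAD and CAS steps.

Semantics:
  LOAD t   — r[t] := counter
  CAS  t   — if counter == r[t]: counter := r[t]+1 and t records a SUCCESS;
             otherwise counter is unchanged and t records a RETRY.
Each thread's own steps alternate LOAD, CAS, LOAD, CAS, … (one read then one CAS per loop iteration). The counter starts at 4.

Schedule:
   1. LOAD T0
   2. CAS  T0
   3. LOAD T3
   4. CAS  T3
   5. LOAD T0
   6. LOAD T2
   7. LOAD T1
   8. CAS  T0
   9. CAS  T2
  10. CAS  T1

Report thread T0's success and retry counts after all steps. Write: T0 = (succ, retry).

#1 T0 reads 4
#2 T0 CAS(4→5) writes; counter now 5
#3 T3 reads 5
#4 T3 CAS(5→6) writes; counter now 6
#5 T0 reads 6
#6 T2 reads 6
#7 T1 reads 6
#8 T0 CAS(6→7) writes; counter now 7
#9 T2 CAS(6→7) fails; counter now 7
#10 T1 CAS(6→7) fails; counter now 7

T0 = (2, 0)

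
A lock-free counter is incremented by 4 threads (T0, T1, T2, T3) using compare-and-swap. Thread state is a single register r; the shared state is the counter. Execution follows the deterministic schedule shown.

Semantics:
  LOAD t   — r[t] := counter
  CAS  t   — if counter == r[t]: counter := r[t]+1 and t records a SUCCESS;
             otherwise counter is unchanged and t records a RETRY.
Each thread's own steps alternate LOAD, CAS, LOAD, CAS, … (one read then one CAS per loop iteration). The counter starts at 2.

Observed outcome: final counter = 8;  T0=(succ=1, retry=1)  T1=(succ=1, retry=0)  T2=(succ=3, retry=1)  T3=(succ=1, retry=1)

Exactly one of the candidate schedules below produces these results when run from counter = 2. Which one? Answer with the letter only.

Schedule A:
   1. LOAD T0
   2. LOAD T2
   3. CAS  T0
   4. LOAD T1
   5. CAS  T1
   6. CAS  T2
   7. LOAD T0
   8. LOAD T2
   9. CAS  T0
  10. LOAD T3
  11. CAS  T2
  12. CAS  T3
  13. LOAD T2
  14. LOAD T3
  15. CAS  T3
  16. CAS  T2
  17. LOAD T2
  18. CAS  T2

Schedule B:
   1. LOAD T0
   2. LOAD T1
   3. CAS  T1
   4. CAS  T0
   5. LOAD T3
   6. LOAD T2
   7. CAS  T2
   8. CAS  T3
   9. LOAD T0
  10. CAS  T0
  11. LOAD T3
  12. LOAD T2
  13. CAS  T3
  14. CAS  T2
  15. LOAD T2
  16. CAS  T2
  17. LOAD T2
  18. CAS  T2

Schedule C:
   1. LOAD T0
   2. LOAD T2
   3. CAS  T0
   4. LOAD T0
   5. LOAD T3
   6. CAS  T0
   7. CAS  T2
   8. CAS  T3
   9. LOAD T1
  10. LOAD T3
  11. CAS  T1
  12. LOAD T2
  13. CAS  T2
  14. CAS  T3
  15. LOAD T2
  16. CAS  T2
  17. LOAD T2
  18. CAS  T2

B

Run B:
step 1: T0 LOAD ⇒ load; ctr=2 reg=2
step 2: T1 LOAD ⇒ load; ctr=2 reg=2
step 3: T1 CAS ⇒ ok; ctr=3 reg=2
step 4: T0 CAS ⇒ retry; ctr=3 reg=2
step 5: T3 LOAD ⇒ load; ctr=3 reg=3
step 6: T2 LOAD ⇒ load; ctr=3 reg=3
step 7: T2 CAS ⇒ ok; ctr=4 reg=3
step 8: T3 CAS ⇒ retry; ctr=4 reg=3
step 9: T0 LOAD ⇒ load; ctr=4 reg=4
step 10: T0 CAS ⇒ ok; ctr=5 reg=4
step 11: T3 LOAD ⇒ load; ctr=5 reg=5
step 12: T2 LOAD ⇒ load; ctr=5 reg=5
step 13: T3 CAS ⇒ ok; ctr=6 reg=5
step 14: T2 CAS ⇒ retry; ctr=6 reg=5
step 15: T2 LOAD ⇒ load; ctr=6 reg=6
step 16: T2 CAS ⇒ ok; ctr=7 reg=6
step 17: T2 LOAD ⇒ load; ctr=7 reg=7
step 18: T2 CAS ⇒ ok; ctr=8 reg=7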